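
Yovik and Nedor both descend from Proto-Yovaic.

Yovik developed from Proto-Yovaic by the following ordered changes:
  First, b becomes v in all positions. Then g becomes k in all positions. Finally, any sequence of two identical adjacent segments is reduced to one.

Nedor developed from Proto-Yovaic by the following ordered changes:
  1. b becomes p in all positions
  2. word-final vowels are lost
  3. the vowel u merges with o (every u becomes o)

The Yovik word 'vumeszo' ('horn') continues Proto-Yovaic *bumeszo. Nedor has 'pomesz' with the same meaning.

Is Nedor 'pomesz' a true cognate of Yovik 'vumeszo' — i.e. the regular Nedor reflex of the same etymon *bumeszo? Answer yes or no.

Derive the expected Nedor reflex of *bumeszo:
Nedor: *bumeszo > pumeszo > pumesz > pomesz  (by unconditioned shift, apocope, vowel merger)
Nedor 'pomesz' matches the regular reflex exactly, so the pair is cognate.

yes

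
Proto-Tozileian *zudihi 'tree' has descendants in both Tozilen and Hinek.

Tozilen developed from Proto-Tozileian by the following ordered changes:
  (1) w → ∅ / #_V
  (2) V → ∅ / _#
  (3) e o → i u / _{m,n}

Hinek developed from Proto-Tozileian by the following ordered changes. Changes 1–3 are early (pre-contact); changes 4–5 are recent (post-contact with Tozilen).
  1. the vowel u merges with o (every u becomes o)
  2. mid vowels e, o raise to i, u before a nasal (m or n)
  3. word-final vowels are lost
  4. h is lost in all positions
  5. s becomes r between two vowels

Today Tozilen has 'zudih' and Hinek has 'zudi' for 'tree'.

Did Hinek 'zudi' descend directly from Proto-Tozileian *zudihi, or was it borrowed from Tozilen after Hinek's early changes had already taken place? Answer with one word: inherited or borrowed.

If inherited, *zudihi would pass through all of Hinek's changes:
Hinek: *zudihi
  zudihi → zodihi   [vowel merger]
  zodihi (rule 2 does not apply)
  zodihi → zodih   [apocope]
  zodih → zodi   [h-loss]
  zodi (rule 5 does not apply)
  giving Hinek zodi.
If borrowed from Tozilen 'zudih' after the early changes, it would undergo only the recent ones:
  rule 4 (h-loss): zudih → zudi
  rule 5 (rhotacism): no change (zudi)
  ⇒ as a loan: zudi
Hinek 'zudi' matches the loan outcome 'zudi', not the inherited 'zodi' — it skipped the early Hinek changes, so it was borrowed from Tozilen.

borrowed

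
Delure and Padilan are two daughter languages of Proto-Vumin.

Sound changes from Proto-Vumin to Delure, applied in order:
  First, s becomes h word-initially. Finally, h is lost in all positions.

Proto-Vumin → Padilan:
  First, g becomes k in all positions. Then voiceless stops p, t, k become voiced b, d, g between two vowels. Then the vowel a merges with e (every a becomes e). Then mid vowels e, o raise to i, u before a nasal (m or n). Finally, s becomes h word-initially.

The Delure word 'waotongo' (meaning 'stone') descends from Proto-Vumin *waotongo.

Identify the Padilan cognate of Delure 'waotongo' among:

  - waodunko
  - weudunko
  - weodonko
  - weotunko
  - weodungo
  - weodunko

Padilan: start from *waotongo.
  rule 1 (unconditioned shift): waotongo → waotonko
  rule 2 (intervocalic voicing): waotonko → waodonko
  rule 3 (vowel merger): waodonko → weodonko
  rule 4 (pre-nasal raising): weodonko → weodunko
  rule 5: no change — weodunko
  ⇒ Padilan weodunko

weodunko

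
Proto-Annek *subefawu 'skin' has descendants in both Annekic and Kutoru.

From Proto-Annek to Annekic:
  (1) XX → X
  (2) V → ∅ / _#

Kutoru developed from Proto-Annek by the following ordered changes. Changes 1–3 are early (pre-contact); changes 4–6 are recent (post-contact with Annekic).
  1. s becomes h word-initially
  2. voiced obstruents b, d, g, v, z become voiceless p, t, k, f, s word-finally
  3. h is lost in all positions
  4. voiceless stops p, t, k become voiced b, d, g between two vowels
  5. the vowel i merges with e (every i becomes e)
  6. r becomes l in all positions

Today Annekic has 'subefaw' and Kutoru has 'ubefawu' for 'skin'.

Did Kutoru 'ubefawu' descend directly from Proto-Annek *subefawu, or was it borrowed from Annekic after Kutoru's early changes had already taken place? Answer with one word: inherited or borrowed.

inherited

If inherited, *subefawu would pass through all of Kutoru's changes:
Kutoru: start from *subefawu.
  rule 1 (debuccalisation): subefawu → hubefawu
  rule 2: no change — hubefawu
  rule 3 (h-loss): hubefawu → ubefawu
  rule 4: no change — ubefawu
  rule 5: no change — ubefawu
  rule 6: no change — ubefawu
  ⇒ Kutoru ubefawu
If borrowed from Annekic 'subefaw' after the early changes, it would undergo only the recent ones:
  rule 4 (intervocalic voicing): no change (subefaw)
  rule 5 (vowel merger): no change (subefaw)
  rule 6 (unconditioned shift): no change (subefaw)
  ⇒ as a loan: subefaw
Kutoru 'ubefawu' matches the inherited outcome exactly, so it is an inherited cognate, not a loan.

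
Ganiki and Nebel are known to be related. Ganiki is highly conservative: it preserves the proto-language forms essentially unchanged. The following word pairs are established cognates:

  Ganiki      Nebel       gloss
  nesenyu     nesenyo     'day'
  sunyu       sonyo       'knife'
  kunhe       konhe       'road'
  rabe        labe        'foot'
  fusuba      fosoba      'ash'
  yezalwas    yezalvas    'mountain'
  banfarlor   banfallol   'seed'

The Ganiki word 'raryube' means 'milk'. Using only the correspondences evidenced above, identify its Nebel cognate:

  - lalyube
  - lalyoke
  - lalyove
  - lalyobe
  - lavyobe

rabe ~ labe — Ganiki r corresponds to Nebel l word-initially before a back vowel.
banfarlor ~ banfallol — Ganiki r corresponds to Nebel l after a vowel, before a consonant other than r, m, n, p, b, f, v.
fusuba ~ fosoba — Ganiki u corresponds to Nebel o after a consonant, before a labial obstruent.
Applying these to Ganiki 'raryube':
  raryube → laryube   (r→l word-initially before a back vowel)
  laryube → lalyube   (r→l after a vowel, before a consonant other than r, m, n, p, b, f, v)
  lalyube → lalyobe   (u→o after a consonant, before a labial obstruent)
So the Nebel cognate is 'lalyobe'.

lalyobe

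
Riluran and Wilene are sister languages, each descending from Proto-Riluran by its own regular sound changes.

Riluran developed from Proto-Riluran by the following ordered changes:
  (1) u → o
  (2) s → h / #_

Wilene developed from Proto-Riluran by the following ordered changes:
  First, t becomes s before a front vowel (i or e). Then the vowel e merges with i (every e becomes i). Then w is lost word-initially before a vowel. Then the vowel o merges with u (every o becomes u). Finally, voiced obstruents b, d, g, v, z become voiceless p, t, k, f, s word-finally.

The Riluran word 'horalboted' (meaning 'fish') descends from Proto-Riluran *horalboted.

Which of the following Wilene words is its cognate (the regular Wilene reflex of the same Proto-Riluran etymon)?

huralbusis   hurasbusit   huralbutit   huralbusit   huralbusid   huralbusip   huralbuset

Wilene: *horalboted
  horalboted → horalbosed   [palatalisation]
  horalbosed → horalbosid   [vowel merger]
  horalbosid (rule 3 does not apply)
  horalbosid → huralbusid   [vowel merger]
  huralbusid → huralbusit   [final devoicing]
  giving Wilene huralbusit.
Among the options, 'huralbusit' alone shows every Wilene change applied in order.

huralbusit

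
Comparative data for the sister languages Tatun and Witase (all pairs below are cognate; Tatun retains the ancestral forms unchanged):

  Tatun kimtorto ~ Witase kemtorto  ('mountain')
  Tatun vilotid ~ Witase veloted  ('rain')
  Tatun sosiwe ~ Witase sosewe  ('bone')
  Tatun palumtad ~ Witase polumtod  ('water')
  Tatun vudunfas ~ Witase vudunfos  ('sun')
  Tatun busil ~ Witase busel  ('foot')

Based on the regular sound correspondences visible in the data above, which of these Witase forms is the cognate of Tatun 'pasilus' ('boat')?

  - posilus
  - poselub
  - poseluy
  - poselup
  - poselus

poselus

palumtad ~ polumtod, vudunfas ~ vudunfos — Tatun a corresponds to Witase o after a consonant, before a consonant other than r, m, n, p, b, f, v.
vilotid ~ veloted, sosiwe ~ sosewe — Tatun i corresponds to Witase e after a consonant, before a consonant other than r, m, n, p, b, f, v.
Applying these to Tatun 'pasilus':
  pasilus → posilus   (a→o after a consonant, before a consonant other than r, m, n, p, b, f, v)
  posilus → poselus   (i→e after a consonant, before a consonant other than r, m, n, p, b, f, v)
So the Witase cognate is 'poselus'.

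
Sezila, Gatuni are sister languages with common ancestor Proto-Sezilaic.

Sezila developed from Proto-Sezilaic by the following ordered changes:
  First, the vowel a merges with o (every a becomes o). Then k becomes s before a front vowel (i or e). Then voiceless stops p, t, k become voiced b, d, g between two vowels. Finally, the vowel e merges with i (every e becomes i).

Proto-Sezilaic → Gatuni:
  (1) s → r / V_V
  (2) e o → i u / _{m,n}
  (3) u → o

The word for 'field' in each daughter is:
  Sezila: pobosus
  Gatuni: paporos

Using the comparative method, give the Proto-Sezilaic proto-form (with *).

Position 2: Sezila has o, Gatuni has a. Gatuni preserves a here (none of its changes turn any other segment into a), so the proto-segment is *a.
Position 3: Sezila has b, Gatuni has p. Gatuni preserves p here (none of its changes turn any other segment into p), so the proto-segment is *p.
Position 5: Sezila has s, Gatuni has r. Taking the neighbouring segments as reconstructed: Sezila s can only go back to *s; Gatuni r could go back to *s or *r — the one source consistent with every daughter is *s.
Continuing position by position gives *paposus; check it forward:
Sezila: *paposus > poposus > pobosus  (by vowel merger, intervocalic voicing)
Gatuni: *paposus > paporus > paporos  (by rhotacism, vowel merger)
*paposus is the unique common source.

*paposus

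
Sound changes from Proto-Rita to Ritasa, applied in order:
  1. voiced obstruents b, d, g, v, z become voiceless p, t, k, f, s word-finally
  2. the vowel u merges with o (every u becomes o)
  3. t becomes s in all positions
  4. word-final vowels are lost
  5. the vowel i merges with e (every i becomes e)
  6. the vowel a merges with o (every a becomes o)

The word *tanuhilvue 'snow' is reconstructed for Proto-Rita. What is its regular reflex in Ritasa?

Ritasa: start from *tanuhilvue.
  rule 1: no change — tanuhilvue
  rule 2 (vowel merger): tanuhilvue → tanohilvoe
  rule 3 (unconditioned shift): tanohilvoe → sanohilvoe
  rule 4 (apocope): sanohilvoe → sanohilvo
  rule 5 (vowel merger): sanohilvo → sanohelvo
  rule 6 (vowel merger): sanohelvo → sonohelvo
  ⇒ Ritasa sonohelvo

sonohelvo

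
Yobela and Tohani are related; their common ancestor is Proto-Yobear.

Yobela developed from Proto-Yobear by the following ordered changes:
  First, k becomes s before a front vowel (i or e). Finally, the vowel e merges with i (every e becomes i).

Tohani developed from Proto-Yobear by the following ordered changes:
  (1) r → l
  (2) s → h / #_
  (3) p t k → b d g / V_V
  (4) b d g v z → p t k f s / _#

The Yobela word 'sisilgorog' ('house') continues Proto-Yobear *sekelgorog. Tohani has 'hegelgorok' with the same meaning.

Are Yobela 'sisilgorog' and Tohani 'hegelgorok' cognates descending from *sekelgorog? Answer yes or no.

Derive the expected Tohani reflex of *sekelgorog:
Tohani: *sekelgorog > sekelgolog > hekelgolog > hegelgolog > hegelgolok  (by unconditioned shift, debuccalisation, intervocalic voicing, final devoicing)
The regular Tohani reflex would be 'hegelgolok', but the attested form is 'hegelgorok'. The correspondence is irregular, so they are not cognates (the Tohani form has a different source).

no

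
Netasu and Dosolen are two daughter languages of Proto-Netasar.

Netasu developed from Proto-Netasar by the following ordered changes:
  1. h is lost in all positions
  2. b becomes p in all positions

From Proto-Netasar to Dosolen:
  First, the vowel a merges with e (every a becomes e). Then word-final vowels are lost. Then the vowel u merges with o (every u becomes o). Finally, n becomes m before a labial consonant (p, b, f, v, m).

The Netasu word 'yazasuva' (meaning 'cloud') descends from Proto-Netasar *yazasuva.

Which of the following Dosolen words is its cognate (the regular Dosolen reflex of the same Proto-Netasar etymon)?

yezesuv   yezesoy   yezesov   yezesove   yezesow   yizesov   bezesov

Dosolen: start from *yazasuva.
  rule 1 (vowel merger): yazasuva → yezesuve
  rule 2 (apocope): yezesuve → yezesuv
  rule 3 (vowel merger): yezesuv → yezesov
  rule 4: no change — yezesov
  ⇒ Dosolen yezesov
The other candidates each miss or misapply at least one Dosolen change.

yezesov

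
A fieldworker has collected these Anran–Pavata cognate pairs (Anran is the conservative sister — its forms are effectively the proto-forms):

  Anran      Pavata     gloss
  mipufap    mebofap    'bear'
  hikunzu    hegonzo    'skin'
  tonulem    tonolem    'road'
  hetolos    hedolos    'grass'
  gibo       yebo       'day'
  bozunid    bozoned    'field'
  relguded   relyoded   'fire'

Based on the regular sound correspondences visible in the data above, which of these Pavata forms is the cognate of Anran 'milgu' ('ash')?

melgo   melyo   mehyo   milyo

melyo

hikunzu ~ hegonzo, bozunid ~ bozoned — Anran i corresponds to Pavata e after a consonant, before a consonant other than r, m, n, p, b, f, v.
relguded ~ relyoded — Anran g corresponds to Pavata y after a consonant, before a back vowel.
hikunzu ~ hegonzo — Anran u corresponds to Pavata o word-finally.
Applying these to Anran 'milgu':
  milgu → melgu   (i→e after a consonant, before a consonant other than r, m, n, p, b, f, v)
  melgu → melyu   (g→y after a consonant, before a back vowel)
  melyu → melyo   (u→o word-finally)
So the Pavata cognate is 'melyo'.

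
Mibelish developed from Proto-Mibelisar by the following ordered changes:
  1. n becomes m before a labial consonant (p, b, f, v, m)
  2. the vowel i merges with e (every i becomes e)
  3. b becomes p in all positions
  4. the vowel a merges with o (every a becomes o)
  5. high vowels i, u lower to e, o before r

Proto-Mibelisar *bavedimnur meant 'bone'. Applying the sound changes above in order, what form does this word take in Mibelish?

Mibelish: *bavedimnur
  bavedimnur (rule 1 does not apply)
  bavedimnur → bavedemnur   [vowel merger]
  bavedemnur → pavedemnur   [unconditioned shift]
  pavedemnur → povedemnur   [vowel merger]
  povedemnur → povedemnor   [pre-rhotic lowering]
  giving Mibelish povedemnor.

povedemnor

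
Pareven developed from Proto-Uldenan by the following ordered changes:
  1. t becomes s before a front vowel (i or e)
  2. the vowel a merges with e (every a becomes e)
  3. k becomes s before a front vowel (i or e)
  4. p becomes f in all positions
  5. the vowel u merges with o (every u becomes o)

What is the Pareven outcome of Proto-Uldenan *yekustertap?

Pareven: *yekustertap
  yekustertap → yekussertap   [palatalisation]
  yekussertap → yekussertep   [vowel merger]
  yekussertep (rule 3 does not apply)
  yekussertep → yekussertef   [unconditioned shift]
  yekussertef → yekossertef   [vowel merger]
  giving Pareven yekossertef.

yekossertef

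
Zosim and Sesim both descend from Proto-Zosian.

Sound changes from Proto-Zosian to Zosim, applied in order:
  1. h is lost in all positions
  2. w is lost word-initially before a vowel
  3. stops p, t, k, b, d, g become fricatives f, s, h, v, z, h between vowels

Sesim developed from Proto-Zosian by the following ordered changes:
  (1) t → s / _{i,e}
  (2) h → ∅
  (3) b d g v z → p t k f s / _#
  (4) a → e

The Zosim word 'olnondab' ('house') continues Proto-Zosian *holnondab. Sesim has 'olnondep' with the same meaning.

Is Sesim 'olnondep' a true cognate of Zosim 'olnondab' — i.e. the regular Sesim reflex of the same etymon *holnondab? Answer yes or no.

yes

Derive the expected Sesim reflex of *holnondab:
Sesim: start from *holnondab.
  rule 1: no change — holnondab
  rule 2 (h-loss): holnondab → olnondab
  rule 3 (final devoicing): olnondab → olnondap
  rule 4 (vowel merger): olnondap → olnondep
  ⇒ Sesim olnondep
Sesim 'olnondep' matches the regular reflex exactly, so the pair is cognate.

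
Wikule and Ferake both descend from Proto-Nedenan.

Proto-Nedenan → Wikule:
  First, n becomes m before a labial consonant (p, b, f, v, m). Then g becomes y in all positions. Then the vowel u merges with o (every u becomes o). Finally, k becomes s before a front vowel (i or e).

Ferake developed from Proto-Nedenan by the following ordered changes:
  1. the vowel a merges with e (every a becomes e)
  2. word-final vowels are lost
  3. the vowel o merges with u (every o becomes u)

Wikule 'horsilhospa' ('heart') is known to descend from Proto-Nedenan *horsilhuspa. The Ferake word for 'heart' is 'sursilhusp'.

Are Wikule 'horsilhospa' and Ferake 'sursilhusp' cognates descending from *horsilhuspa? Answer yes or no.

no

Derive the expected Ferake reflex of *horsilhuspa:
Ferake: *horsilhuspa > horsilhuspe > horsilhusp > hursilhusp  (by vowel merger, apocope, vowel merger)
The regular Ferake reflex would be 'hursilhusp', but the attested form is 'sursilhusp'. The correspondence is irregular, so they are not cognates (the Ferake form has a different source).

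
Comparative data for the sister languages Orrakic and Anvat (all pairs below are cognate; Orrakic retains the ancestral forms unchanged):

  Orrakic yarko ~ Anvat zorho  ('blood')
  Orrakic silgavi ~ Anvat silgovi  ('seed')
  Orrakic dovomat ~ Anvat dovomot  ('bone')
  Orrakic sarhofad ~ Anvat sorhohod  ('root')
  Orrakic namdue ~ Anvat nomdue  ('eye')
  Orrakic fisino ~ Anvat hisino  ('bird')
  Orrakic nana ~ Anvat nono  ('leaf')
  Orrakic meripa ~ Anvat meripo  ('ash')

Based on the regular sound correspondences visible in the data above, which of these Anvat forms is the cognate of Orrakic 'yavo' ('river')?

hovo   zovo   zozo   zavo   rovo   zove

yarko ~ zorho — Orrakic y corresponds to Anvat z word-initially before a back vowel.
silgavi ~ silgovi — Orrakic a corresponds to Anvat o after a consonant, before a labial obstruent.
Applying these to Orrakic 'yavo':
  yavo → zavo   (y→z word-initially before a back vowel)
  zavo → zovo   (a→o after a consonant, before a labial obstruent)
So the Anvat cognate is 'zovo'.

zovo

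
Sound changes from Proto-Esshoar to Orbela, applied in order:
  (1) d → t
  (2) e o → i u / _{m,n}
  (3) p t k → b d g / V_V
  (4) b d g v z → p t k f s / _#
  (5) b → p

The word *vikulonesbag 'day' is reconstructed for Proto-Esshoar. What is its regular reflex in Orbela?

vigulunespak

Orbela: *vikulonesbag
  vikulonesbag (rule 1 does not apply)
  vikulonesbag → vikulunesbag   [pre-nasal raising]
  vikulunesbag → vigulunesbag   [intervocalic voicing]
  vigulunesbag → vigulunesbak   [final devoicing]
  vigulunesbak → vigulunespak   [unconditioned shift]
  giving Orbela vigulunespak.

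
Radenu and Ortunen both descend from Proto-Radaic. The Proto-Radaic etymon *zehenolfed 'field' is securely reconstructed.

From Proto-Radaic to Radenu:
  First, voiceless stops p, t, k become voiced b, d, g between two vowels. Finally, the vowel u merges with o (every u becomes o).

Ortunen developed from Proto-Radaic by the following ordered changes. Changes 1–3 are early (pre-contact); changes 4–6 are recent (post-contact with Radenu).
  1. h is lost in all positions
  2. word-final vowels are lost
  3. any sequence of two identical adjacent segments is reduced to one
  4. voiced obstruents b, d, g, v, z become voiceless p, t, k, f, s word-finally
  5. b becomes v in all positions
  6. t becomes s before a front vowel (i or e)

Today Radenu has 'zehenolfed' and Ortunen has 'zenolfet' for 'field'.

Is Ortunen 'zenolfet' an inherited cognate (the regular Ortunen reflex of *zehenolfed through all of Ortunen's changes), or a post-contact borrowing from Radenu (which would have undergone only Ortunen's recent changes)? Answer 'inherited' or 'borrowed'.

inherited

If inherited, *zehenolfed would pass through all of Ortunen's changes:
Ortunen: start from *zehenolfed.
  rule 1 (h-loss): zehenolfed → zeenolfed
  rule 2: no change — zeenolfed
  rule 3 (degemination): zeenolfed → zenolfed
  rule 4 (final devoicing): zenolfed → zenolfet
  rule 5: no change — zenolfet
  rule 6: no change — zenolfet
  ⇒ Ortunen zenolfet
If borrowed from Radenu 'zehenolfed' after the early changes, it would undergo only the recent ones:
  rule 4 (final devoicing): zehenolfed → zehenolfet
  rule 5 (unconditioned shift): no change (zehenolfet)
  rule 6 (palatalisation): no change (zehenolfet)
  ⇒ as a loan: zehenolfet
Ortunen 'zenolfet' matches the inherited outcome exactly, so it is an inherited cognate, not a loan.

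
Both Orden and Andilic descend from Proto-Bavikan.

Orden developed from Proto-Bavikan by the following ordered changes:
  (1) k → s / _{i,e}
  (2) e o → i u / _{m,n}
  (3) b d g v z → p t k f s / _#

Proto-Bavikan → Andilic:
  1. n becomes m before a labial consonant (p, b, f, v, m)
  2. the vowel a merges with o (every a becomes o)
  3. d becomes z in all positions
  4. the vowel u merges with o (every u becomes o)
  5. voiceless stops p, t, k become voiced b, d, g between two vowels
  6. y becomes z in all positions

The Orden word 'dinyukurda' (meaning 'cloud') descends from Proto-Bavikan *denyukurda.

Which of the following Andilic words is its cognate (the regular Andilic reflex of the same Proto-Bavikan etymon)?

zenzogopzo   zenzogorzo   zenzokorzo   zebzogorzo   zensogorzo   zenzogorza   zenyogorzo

Andilic: *denyukurda > denyukurdo > zenyukurzo > zenyokorzo > zenyogorzo > zenzogorzo  (by vowel merger, unconditioned shift, vowel merger, intervocalic voicing, unconditioned shift)
Only 'zenzogorzo' matches the regular Andilic development of *denyukurda.

zenzogorzo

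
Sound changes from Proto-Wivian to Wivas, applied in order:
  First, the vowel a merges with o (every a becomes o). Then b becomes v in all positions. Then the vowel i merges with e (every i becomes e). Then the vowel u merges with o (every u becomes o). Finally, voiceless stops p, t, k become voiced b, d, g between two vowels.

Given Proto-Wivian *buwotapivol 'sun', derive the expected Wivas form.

vowodobevol

Wivas: *buwotapivol
  buwotapivol → buwotopivol   [vowel merger]
  buwotopivol → vuwotopivol   [unconditioned shift]
  vuwotopivol → vuwotopevol   [vowel merger]
  vuwotopevol → vowotopevol   [vowel merger]
  vowotopevol → vowodobevol   [intervocalic voicing]
  giving Wivas vowodobevol.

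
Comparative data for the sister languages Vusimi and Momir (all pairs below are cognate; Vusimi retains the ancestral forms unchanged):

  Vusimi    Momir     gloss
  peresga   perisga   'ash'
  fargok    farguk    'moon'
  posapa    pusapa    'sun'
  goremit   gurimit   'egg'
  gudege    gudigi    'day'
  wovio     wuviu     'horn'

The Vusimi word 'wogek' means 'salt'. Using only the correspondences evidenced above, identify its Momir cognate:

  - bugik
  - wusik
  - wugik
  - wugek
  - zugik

wugik

fargok ~ farguk, posapa ~ pusapa — Vusimi o corresponds to Momir u after a consonant, before a consonant other than r, m, n, p, b, f, v.
peresga ~ perisga, gudege ~ gudigi — Vusimi e corresponds to Momir i after a consonant, before a consonant other than r, m, n, p, b, f, v.
Applying these to Vusimi 'wogek':
  wogek → wugek   (o→u after a consonant, before a consonant other than r, m, n, p, b, f, v)
  wugek → wugik   (e→i after a consonant, before a consonant other than r, m, n, p, b, f, v)
So the Momir cognate is 'wugik'.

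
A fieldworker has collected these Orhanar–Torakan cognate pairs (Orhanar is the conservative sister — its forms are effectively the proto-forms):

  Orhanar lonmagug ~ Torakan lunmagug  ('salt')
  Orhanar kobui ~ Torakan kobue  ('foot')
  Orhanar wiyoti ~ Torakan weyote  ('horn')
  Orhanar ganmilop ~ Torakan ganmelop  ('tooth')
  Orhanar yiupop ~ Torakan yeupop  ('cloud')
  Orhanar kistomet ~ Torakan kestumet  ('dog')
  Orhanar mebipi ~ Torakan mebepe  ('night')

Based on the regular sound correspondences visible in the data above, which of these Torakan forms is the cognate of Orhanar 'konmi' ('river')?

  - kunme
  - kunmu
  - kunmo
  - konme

lonmagug ~ lunmagug — Orhanar o corresponds to Torakan u after a consonant, before a nasal.
wiyoti ~ weyote, mebipi ~ mebepe — Orhanar i corresponds to Torakan e word-finally.
Applying these to Orhanar 'konmi':
  konmi → kunmi   (o→u after a consonant, before a nasal)
  kunmi → kunme   (i→e word-finally)
So the Torakan cognate is 'kunme'.

kunme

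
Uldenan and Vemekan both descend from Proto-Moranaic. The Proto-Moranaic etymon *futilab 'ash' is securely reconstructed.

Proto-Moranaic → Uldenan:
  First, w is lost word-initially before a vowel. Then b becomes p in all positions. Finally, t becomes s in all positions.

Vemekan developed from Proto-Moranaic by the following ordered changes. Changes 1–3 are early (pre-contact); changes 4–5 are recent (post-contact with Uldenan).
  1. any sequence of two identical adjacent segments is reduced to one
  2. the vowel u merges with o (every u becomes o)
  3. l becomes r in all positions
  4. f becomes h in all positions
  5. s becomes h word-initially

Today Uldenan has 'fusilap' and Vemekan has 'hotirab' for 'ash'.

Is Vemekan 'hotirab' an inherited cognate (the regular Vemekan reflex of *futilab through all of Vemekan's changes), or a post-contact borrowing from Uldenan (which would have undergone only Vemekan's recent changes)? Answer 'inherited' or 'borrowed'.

inherited

If inherited, *futilab would pass through all of Vemekan's changes:
Vemekan: *futilab
  futilab (rule 1 does not apply)
  futilab → fotilab   [vowel merger]
  fotilab → fotirab   [unconditioned shift]
  fotirab → hotirab   [unconditioned shift]
  hotirab (rule 5 does not apply)
  giving Vemekan hotirab.
If borrowed from Uldenan 'fusilap' after the early changes, it would undergo only the recent ones:
  rule 4 (unconditioned shift): fusilap → husilap
  rule 5 (debuccalisation): no change (husilap)
  ⇒ as a loan: husilap
Vemekan 'hotirab' matches the inherited outcome exactly, so it is an inherited cognate, not a loan.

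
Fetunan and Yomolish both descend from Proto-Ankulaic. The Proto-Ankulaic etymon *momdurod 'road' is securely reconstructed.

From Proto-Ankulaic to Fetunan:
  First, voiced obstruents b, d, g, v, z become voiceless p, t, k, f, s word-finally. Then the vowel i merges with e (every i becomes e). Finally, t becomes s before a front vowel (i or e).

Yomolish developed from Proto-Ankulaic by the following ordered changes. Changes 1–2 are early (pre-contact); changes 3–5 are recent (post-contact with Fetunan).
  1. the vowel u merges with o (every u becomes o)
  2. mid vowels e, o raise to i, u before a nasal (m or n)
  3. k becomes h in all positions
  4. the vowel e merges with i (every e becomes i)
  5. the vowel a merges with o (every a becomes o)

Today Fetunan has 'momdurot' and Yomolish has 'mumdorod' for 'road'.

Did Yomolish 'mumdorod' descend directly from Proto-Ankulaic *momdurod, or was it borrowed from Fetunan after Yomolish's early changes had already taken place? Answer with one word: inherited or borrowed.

inherited

If inherited, *momdurod would pass through all of Yomolish's changes:
Yomolish: start from *momdurod.
  rule 1 (vowel merger): momdurod → momdorod
  rule 2 (pre-nasal raising): momdorod → mumdorod
  rule 3: no change — mumdorod
  rule 4: no change — mumdorod
  rule 5: no change — mumdorod
  ⇒ Yomolish mumdorod
If borrowed from Fetunan 'momdurot' after the early changes, it would undergo only the recent ones:
  rule 3 (unconditioned shift): no change (momdurot)
  rule 4 (vowel merger): no change (momdurot)
  rule 5 (vowel merger): no change (momdurot)
  ⇒ as a loan: momdurot
Yomolish 'mumdorod' matches the inherited outcome exactly, so it is an inherited cognate, not a loan.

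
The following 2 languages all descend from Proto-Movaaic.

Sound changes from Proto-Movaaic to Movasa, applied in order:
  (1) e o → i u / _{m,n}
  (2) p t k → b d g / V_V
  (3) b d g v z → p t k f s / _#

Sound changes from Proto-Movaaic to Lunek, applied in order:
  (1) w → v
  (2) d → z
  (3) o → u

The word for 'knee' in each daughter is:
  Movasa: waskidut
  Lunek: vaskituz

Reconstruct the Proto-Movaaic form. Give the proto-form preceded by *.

Position 6: Movasa has d, Lunek has t. Lunek preserves t here (none of its changes turn any other segment into t), so the proto-segment is *t.
Position 8: Movasa has t, Lunek has z. Taking the neighbouring segments as reconstructed: Movasa t could go back to *t or *d; Lunek z could go back to *d or *z — the one source consistent with every daughter is *d.
Position 1: Movasa has w, Lunek has v. Movasa preserves w here (none of its changes turn any other segment into w), so the proto-segment is *w.
The remaining positions agree across the daughters. Check the candidate against every language:
Movasa: *waskitud > waskidud > waskidut  (by intervocalic voicing, final devoicing)
Lunek: *waskitud
  waskitud → vaskitud   [unconditioned shift]
  vaskitud → vaskituz   [unconditioned shift]
  vaskituz (rule 3 does not apply)
  giving Lunek vaskituz.
Only *waskitud yields all of Movasa waskidut, Lunek vaskituz.

*waskitud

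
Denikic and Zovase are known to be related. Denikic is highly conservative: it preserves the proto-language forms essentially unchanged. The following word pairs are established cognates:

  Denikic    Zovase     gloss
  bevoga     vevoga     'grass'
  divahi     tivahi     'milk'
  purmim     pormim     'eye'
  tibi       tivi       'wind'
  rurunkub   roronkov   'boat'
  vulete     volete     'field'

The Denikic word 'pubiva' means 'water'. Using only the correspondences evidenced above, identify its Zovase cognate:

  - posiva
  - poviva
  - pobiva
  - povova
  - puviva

poviva

rurunkub ~ roronkov — Denikic u corresponds to Zovase o after a consonant, before a labial obstruent.
tibi ~ tivi — Denikic b corresponds to Zovase v between vowels (before a front vowel).
Applying these to Denikic 'pubiva':
  pubiva → pobiva   (u→o after a consonant, before a labial obstruent)
  pobiva → poviva   (b→v between vowels (before a front vowel))
So the Zovase cognate is 'poviva'.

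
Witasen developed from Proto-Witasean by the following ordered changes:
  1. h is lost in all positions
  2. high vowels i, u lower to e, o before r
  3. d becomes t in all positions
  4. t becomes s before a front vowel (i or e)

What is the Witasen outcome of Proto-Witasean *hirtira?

Witasen: start from *hirtira.
  rule 1 (h-loss): hirtira → irtira
  rule 2 (pre-rhotic lowering): irtira → ertera
  rule 3: no change — ertera
  rule 4 (palatalisation): ertera → ersera
  ⇒ Witasen ersera

ersera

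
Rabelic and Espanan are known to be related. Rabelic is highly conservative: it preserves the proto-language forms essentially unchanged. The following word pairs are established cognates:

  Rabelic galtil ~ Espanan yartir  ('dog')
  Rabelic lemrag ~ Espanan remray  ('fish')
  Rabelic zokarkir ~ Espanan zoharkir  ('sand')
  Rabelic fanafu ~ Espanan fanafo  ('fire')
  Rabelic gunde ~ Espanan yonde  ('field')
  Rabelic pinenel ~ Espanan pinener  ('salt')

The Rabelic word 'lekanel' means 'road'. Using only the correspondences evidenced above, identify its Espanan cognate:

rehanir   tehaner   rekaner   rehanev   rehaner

lemrag ~ remray — Rabelic l corresponds to Espanan r word-initially before a front vowel.
zokarkir ~ zoharkir — Rabelic k corresponds to Espanan h between vowels (before a back vowel).
galtil ~ yartir, pinenel ~ pinener — Rabelic l corresponds to Espanan r word-finally.
Applying these to Rabelic 'lekanel':
  lekanel → rekanel   (l→r word-initially before a front vowel)
  rekanel → rehanel   (k→h between vowels (before a back vowel))
  rehanel → rehaner   (l→r word-finally)
So the Espanan cognate is 'rehaner'.

rehaner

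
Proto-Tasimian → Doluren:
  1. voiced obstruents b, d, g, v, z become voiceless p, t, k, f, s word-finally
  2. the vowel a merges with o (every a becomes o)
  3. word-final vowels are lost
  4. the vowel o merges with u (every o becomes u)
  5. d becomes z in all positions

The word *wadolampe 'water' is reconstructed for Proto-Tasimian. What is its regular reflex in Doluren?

wuzulump

Doluren: *wadolampe > wodolompe > wodolomp > wudulump > wuzulump  (by vowel merger, apocope, vowel merger, unconditioned shift)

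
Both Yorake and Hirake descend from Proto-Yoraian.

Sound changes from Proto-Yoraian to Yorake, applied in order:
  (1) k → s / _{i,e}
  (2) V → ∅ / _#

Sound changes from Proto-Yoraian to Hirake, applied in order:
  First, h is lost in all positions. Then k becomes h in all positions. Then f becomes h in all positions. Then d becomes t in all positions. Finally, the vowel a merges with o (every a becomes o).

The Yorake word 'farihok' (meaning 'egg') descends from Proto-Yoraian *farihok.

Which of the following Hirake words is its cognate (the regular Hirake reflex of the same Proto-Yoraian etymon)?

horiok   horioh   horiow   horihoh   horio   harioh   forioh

horioh

Hirake: *farihok
  farihok → fariok   [h-loss]
  fariok → farioh   [unconditioned shift]
  farioh → harioh   [unconditioned shift]
  harioh (rule 4 does not apply)
  harioh → horioh   [vowel merger]
  giving Hirake horioh.
Only 'horioh' matches the regular Hirake development of *farihok.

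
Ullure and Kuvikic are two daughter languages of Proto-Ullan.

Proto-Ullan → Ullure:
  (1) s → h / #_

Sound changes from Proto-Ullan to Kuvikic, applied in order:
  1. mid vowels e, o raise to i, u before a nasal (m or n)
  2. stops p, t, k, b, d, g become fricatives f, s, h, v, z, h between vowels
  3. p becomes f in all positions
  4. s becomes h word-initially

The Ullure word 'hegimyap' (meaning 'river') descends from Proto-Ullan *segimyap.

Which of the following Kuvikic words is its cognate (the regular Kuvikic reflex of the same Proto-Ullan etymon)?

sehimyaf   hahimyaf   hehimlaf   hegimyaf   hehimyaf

Kuvikic: *segimyap
  segimyap (rule 1 does not apply)
  segimyap → sehimyap   [intervocalic lenition]
  sehimyap → sehimyaf   [unconditioned shift]
  sehimyaf → hehimyaf   [debuccalisation]
  giving Kuvikic hehimyaf.
The other candidates each miss or misapply at least one Kuvikic change.

hehimyaf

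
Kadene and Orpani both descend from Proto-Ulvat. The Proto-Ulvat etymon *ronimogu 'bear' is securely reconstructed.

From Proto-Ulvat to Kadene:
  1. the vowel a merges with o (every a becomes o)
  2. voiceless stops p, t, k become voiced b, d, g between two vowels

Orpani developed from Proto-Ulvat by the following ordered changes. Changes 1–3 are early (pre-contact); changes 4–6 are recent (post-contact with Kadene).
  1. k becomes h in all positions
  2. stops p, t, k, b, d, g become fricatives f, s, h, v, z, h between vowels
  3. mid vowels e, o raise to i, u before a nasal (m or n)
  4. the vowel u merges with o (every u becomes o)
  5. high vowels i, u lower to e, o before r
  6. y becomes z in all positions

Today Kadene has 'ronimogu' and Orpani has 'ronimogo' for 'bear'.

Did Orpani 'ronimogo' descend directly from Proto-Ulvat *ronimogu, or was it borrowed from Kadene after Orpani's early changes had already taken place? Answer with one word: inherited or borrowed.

If inherited, *ronimogu would pass through all of Orpani's changes:
Orpani: *ronimogu
  ronimogu (rule 1 does not apply)
  ronimogu → ronimohu   [intervocalic lenition]
  ronimohu → runimohu   [pre-nasal raising]
  runimohu → ronimoho   [vowel merger]
  ronimoho (rule 5 does not apply)
  ronimoho (rule 6 does not apply)
  giving Orpani ronimoho.
If borrowed from Kadene 'ronimogu' after the early changes, it would undergo only the recent ones:
  rule 4 (vowel merger): ronimogu → ronimogo
  rule 5 (pre-rhotic lowering): no change (ronimogo)
  rule 6 (unconditioned shift): no change (ronimogo)
  ⇒ as a loan: ronimogo
Orpani 'ronimogo' matches the loan outcome 'ronimogo', not the inherited 'ronimoho' — it skipped the early Orpani changes, so it was borrowed from Kadene.

borrowed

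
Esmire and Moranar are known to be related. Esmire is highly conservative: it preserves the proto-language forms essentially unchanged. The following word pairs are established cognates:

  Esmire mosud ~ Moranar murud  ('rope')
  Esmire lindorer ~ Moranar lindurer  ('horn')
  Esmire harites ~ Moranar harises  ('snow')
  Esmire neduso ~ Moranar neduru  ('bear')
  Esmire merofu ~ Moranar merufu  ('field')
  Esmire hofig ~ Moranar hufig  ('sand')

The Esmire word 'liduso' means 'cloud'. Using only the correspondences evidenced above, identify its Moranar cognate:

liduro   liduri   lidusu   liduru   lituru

liduru

neduso ~ neduru — Esmire s corresponds to Moranar r between vowels (before a back vowel).
neduso ~ neduru — Esmire o corresponds to Moranar u word-finally.
Applying these to Esmire 'liduso':
  liduso → liduro   (s→r between vowels (before a back vowel))
  liduro → liduru   (o→u word-finally)
So the Moranar cognate is 'liduru'.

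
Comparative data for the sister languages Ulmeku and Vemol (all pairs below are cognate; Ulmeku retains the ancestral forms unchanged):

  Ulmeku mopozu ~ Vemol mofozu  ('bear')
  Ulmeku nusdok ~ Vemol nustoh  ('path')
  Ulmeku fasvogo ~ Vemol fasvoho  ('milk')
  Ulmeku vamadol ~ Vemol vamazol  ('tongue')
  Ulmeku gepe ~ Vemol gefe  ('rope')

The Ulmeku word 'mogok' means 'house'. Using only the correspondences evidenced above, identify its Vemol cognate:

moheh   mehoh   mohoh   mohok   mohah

mohoh

fasvogo ~ fasvoho — Ulmeku g corresponds to Vemol h between vowels (before a back vowel).
nusdok ~ nustoh — Ulmeku k corresponds to Vemol h word-finally.
Applying these to Ulmeku 'mogok':
  mogok → mohok   (g→h between vowels (before a back vowel))
  mohok → mohoh   (k→h word-finally)
So the Vemol cognate is 'mohoh'.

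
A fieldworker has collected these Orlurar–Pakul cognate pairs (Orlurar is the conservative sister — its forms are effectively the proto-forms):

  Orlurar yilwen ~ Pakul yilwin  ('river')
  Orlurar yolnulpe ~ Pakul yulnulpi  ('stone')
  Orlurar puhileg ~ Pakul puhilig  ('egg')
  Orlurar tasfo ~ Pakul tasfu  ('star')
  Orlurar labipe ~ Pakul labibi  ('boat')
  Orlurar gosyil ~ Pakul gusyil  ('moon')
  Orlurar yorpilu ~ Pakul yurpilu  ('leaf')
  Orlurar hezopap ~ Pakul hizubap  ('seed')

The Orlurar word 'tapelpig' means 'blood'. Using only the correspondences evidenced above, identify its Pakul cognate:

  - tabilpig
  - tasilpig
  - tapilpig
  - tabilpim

labipe ~ labibi — Orlurar p corresponds to Pakul b between vowels (before a front vowel).
puhileg ~ puhilig, hezopap ~ hizubap — Orlurar e corresponds to Pakul i after a consonant, before a consonant other than r, m, n, p, b, f, v.
Applying these to Orlurar 'tapelpig':
  tapelpig → tabelpig   (p→b between vowels (before a front vowel))
  tabelpig → tabilpig   (e→i after a consonant, before a consonant other than r, m, n, p, b, f, v)
So the Pakul cognate is 'tabilpig'.

tabilpig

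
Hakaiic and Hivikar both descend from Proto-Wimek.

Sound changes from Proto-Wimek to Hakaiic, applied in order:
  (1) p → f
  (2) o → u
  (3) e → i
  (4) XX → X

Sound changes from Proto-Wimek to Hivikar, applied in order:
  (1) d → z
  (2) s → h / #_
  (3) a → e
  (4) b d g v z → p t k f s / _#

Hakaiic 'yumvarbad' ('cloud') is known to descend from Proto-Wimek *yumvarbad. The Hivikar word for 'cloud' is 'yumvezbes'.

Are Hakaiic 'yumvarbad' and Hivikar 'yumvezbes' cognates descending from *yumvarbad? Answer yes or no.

no

Derive the expected Hivikar reflex of *yumvarbad:
Hivikar: start from *yumvarbad.
  rule 1 (unconditioned shift): yumvarbad → yumvarbaz
  rule 2: no change — yumvarbaz
  rule 3 (vowel merger): yumvarbaz → yumverbez
  rule 4 (final devoicing): yumverbez → yumverbes
  ⇒ Hivikar yumverbes
The regular Hivikar reflex would be 'yumverbes', but the attested form is 'yumvezbes'. The correspondence is irregular, so they are not cognates (the Hivikar form has a different source).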